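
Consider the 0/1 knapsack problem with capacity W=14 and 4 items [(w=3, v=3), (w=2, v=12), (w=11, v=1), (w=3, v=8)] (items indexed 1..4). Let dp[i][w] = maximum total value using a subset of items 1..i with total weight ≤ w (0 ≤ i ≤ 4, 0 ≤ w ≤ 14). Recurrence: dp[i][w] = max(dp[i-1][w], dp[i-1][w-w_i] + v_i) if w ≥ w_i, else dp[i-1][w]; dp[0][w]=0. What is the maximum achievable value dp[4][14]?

23

i\w   0   1   2   3   4   5   6   7   8   9  10  11  12  13  14
  0   0   0   0   0   0   0   0   0   0   0   0   0   0   0   0
  1   0   0   0   3   3   3   3   3   3   3   3   3   3   3   3
  2   0   0  12  12  12  15  15  15  15  15  15  15  15  15  15
  3   0   0  12  12  12  15  15  15  15  15  15  15  15  15  15
  4   0   0  12  12  12  20  20  20  23  23  23  23  23  23  23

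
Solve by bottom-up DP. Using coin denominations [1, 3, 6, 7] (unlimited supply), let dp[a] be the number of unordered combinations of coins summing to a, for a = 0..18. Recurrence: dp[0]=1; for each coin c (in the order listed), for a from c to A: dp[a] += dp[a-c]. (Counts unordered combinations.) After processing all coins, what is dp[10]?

8

after  coin     0     1     2     3     4     5     6     7     8     9    10    11    12    13    14    15    16    17    18
          1     1     1     1     1     1     1     1     1     1     1     1     1     1     1     1     1     1     1     1
          3     1     1     1     2     2     2     3     3     3     4     4     4     5     5     5     6     6     6     7
          6     1     1     1     2     2     2     4     4     4     6     6     6     9     9     9    12    12    12    16
          7     1     1     1     2     2     2     4     5     5     7     8     8    11    13    14    17    19    20    24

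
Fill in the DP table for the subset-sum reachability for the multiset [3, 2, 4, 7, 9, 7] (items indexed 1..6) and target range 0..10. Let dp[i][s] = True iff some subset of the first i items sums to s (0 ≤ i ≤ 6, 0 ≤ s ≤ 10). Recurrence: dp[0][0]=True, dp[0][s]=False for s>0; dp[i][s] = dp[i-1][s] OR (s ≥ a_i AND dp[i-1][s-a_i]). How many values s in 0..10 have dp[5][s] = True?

i\s   0   1   2   3   4   5   6   7   8   9  10
  0   T   F   F   F   F   F   F   F   F   F   F
  1   T   F   F   T   F   F   F   F   F   F   F
  2   T   F   T   T   F   T   F   F   F   F   F
  3   T   F   T   T   T   T   T   T   F   T   F
  4   T   F   T   T   T   T   T   T   F   T   T
  5   T   F   T   T   T   T   T   T   F   T   T
  6   T   F   T   T   T   T   T   T   F   T   T

9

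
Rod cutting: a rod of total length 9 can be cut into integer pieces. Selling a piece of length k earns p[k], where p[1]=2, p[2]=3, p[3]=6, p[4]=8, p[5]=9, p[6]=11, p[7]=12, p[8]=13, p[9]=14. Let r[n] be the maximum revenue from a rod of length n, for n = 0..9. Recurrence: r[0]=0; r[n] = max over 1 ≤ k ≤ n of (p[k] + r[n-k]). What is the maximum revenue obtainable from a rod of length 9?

18

   n    0    1    2    3    4    5    6    7    8    9
r[n]    0    2    4    6    8   10   12   14   16   18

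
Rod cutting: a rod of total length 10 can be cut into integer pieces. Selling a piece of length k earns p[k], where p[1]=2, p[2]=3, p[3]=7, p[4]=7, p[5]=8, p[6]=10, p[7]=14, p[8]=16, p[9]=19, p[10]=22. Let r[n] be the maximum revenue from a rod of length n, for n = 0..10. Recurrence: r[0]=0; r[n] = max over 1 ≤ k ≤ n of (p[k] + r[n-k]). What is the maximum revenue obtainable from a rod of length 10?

   n    0    1    2    3    4    5    6    7    8    9   10
r[n]    0    2    4    7    9   11   14   16   18   21   23

23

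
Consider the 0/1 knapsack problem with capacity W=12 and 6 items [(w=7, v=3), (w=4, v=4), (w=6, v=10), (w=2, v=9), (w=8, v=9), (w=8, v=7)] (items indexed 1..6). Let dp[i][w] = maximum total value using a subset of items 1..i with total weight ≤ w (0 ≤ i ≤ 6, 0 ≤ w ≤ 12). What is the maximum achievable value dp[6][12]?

23

i\w   0   1   2   3   4   5   6   7   8   9  10  11  12
  0   0   0   0   0   0   0   0   0   0   0   0   0   0
  1   0   0   0   0   0   0   0   3   3   3   3   3   3
  2   0   0   0   0   4   4   4   4   4   4   4   7   7
  3   0   0   0   0   4   4  10  10  10  10  14  14  14
  4   0   0   9   9   9   9  13  13  19  19  19  19  23
  5   0   0   9   9   9   9  13  13  19  19  19  19  23
  6   0   0   9   9   9   9  13  13  19  19  19  19  23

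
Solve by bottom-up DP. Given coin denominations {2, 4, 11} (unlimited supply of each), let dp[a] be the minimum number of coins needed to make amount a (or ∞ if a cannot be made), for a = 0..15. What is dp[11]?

1

 a  0  1  2  3  4  5  6  7  8  9 10 11 12 13 14 15
dp  0  -  1  -  1  -  2  -  2  -  3  1  3  2  4  2
(- denotes ∞ / unreachable)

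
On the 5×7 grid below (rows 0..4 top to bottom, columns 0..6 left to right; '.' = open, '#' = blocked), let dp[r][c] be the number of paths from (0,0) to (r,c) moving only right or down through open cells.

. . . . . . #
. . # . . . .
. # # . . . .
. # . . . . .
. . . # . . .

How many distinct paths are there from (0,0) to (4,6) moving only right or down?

r\c   0   1   2   3   4   5   6
  0   1   1   1   1   1   1   0
  1   1   2   0   1   2   3   3
  2   1   0   0   1   3   6   9
  3   1   0   0   1   4  10  19
  4   1   1   1   0   4  14  33

33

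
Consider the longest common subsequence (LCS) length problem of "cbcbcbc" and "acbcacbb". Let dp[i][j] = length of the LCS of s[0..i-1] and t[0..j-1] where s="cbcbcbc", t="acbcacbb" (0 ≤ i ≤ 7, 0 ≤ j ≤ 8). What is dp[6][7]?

5

   ''  a  c  b  c  a  c  b  b
''  0  0  0  0  0  0  0  0  0
 c  0  0  1  1  1  1  1  1  1
 b  0  0  1  2  2  2  2  2  2
 c  0  0  1  2  3  3  3  3  3
 b  0  0  1  2  3  3  3  4  4
 c  0  0  1  2  3  3  4  4  4
 b  0  0  1  2  3  3  4  5  5
 c  0  0  1  2  3  3  4  5  5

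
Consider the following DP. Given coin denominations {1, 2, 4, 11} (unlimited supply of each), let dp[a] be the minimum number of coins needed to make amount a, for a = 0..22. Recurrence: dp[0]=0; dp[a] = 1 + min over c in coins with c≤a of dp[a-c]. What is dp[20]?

4

 a  0  1  2  3  4  5  6  7  8  9 10 11 12 13 14 15 16 17 18 19 20 21 22
dp  0  1  1  2  1  2  2  3  2  3  3  1  2  2  3  2  3  3  4  3  4  4  2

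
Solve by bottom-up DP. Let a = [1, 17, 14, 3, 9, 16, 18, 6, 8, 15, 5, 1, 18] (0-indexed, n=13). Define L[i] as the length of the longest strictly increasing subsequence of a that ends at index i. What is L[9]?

   i    0    1    2    3    4    5    6    7    8    9   10   11   12
a[i]    1   17   14    3    9   16   18    6    8   15    5    1   18
L[i]    1    2    2    2    3    4    5    3    4    5    3    1    6

5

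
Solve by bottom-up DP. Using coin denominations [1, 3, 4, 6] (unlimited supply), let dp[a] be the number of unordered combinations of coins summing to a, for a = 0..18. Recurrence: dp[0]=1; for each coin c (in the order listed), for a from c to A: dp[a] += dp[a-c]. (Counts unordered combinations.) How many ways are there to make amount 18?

36

after  coin     0     1     2     3     4     5     6     7     8     9    10    11    12    13    14    15    16    17    18
          1     1     1     1     1     1     1     1     1     1     1     1     1     1     1     1     1     1     1     1
          3     1     1     1     2     2     2     3     3     3     4     4     4     5     5     5     6     6     6     7
          4     1     1     1     2     3     3     4     5     6     7     8     9    11    12    13    15    17    18    20
          6     1     1     1     2     3     3     5     6     7     9    11    12    16    18    20    24    28    30    36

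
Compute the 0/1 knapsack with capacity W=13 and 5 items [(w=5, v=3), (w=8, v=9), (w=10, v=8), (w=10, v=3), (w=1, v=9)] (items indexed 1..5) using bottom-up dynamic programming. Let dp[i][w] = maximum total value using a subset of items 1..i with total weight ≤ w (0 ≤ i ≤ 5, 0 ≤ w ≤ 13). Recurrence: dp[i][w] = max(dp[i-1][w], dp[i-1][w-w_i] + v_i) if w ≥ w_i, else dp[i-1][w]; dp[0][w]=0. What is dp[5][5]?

9

i\w   0   1   2   3   4   5   6   7   8   9  10  11  12  13
  0   0   0   0   0   0   0   0   0   0   0   0   0   0   0
  1   0   0   0   0   0   3   3   3   3   3   3   3   3   3
  2   0   0   0   0   0   3   3   3   9   9   9   9   9  12
  3   0   0   0   0   0   3   3   3   9   9   9   9   9  12
  4   0   0   0   0   0   3   3   3   9   9   9   9   9  12
  5   0   9   9   9   9   9  12  12  12  18  18  18  18  18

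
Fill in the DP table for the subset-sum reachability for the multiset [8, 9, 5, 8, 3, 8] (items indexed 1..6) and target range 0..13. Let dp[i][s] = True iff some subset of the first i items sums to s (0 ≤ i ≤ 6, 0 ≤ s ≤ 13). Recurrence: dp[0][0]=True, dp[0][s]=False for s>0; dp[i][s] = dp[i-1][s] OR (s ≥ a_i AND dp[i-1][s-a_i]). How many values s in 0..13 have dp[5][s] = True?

i\s   0   1   2   3   4   5   6   7   8   9  10  11  12  13
  0   T   F   F   F   F   F   F   F   F   F   F   F   F   F
  1   T   F   F   F   F   F   F   F   T   F   F   F   F   F
  2   T   F   F   F   F   F   F   F   T   T   F   F   F   F
  3   T   F   F   F   F   T   F   F   T   T   F   F   F   T
  4   T   F   F   F   F   T   F   F   T   T   F   F   F   T
  5   T   F   F   T   F   T   F   F   T   T   F   T   T   T
  6   T   F   F   T   F   T   F   F   T   T   F   T   T   T

8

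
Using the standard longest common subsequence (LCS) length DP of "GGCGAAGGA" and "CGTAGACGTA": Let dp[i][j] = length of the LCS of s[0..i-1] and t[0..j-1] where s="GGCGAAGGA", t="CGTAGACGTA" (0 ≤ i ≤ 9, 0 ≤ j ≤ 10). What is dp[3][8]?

   ''  C  G  T  A  G  A  C  G  T  A
''  0  0  0  0  0  0  0  0  0  0  0
 G  0  0  1  1  1  1  1  1  1  1  1
 G  0  0  1  1  1  2  2  2  2  2  2
 C  0  1  1  1  1  2  2  3  3  3  3
 G  0  1  2  2  2  2  2  3  4  4  4
 A  0  1  2  2  3  3  3  3  4  4  5
 A  0  1  2  2  3  3  4  4  4  4  5
 G  0  1  2  2  3  4  4  4  5  5  5
 G  0  1  2  2  3  4  4  4  5  5  5
 A  0  1  2  2  3  4  5  5  5  5  6

3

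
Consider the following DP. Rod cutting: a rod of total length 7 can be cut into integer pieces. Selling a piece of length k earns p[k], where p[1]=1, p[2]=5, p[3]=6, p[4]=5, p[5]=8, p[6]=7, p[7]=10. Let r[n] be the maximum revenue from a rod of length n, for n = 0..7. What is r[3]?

   n    0    1    2    3    4    5    6    7
r[n]    0    1    5    6   10   11   15   16

6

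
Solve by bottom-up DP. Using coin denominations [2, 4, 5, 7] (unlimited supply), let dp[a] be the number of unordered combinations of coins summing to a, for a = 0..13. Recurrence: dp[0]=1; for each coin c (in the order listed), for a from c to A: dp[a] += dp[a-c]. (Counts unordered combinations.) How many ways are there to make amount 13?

5

after  coin     0     1     2     3     4     5     6     7     8     9    10    11    12    13
          2     1     0     1     0     1     0     1     0     1     0     1     0     1     0
          4     1     0     1     0     2     0     2     0     3     0     3     0     4     0
          5     1     0     1     0     2     1     2     1     3     2     4     2     5     3
          7     1     0     1     0     2     1     2     2     3     3     4     4     6     5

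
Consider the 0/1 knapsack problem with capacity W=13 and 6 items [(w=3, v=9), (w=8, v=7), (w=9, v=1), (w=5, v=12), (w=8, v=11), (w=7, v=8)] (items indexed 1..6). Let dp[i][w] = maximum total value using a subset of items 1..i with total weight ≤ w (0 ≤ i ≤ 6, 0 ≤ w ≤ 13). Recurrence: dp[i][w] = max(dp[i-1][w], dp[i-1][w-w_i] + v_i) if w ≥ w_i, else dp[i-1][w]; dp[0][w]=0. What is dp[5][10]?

21

i\w   0   1   2   3   4   5   6   7   8   9  10  11  12  13
  0   0   0   0   0   0   0   0   0   0   0   0   0   0   0
  1   0   0   0   9   9   9   9   9   9   9   9   9   9   9
  2   0   0   0   9   9   9   9   9   9   9   9  16  16  16
  3   0   0   0   9   9   9   9   9   9   9   9  16  16  16
  4   0   0   0   9   9  12  12  12  21  21  21  21  21  21
  5   0   0   0   9   9  12  12  12  21  21  21  21  21  23
  6   0   0   0   9   9  12  12  12  21  21  21  21  21  23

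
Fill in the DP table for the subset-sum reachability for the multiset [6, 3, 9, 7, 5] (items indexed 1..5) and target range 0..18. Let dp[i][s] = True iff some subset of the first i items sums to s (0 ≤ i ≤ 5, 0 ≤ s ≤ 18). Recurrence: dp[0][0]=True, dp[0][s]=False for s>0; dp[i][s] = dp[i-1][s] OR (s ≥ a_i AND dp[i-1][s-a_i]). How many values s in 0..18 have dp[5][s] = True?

i\s   0   1   2   3   4   5   6   7   8   9  10  11  12  13  14  15  16  17  18
  0   T   F   F   F   F   F   F   F   F   F   F   F   F   F   F   F   F   F   F
  1   T   F   F   F   F   F   T   F   F   F   F   F   F   F   F   F   F   F   F
  2   T   F   F   T   F   F   T   F   F   T   F   F   F   F   F   F   F   F   F
  3   T   F   F   T   F   F   T   F   F   T   F   F   T   F   F   T   F   F   T
  4   T   F   F   T   F   F   T   T   F   T   T   F   T   T   F   T   T   F   T
  5   T   F   F   T   F   T   T   T   T   T   T   T   T   T   T   T   T   T   T

16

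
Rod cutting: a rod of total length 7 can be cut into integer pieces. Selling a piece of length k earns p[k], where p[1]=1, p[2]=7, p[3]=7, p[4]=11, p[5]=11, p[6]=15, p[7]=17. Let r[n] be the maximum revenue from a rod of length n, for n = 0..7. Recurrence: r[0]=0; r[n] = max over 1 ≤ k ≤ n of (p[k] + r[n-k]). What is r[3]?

   n    0    1    2    3    4    5    6    7
r[n]    0    1    7    8   14   15   21   22

8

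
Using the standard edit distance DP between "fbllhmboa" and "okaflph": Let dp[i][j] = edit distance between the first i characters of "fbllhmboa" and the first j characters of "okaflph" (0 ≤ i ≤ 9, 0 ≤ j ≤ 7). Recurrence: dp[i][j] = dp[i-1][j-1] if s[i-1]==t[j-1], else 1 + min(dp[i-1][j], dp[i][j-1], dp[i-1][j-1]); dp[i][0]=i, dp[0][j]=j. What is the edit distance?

9

   ''  o  k  a  f  l  p  h
''  0  1  2  3  4  5  6  7
 f  1  1  2  3  3  4  5  6
 b  2  2  2  3  4  4  5  6
 l  3  3  3  3  4  4  5  6
 l  4  4  4  4  4  4  5  6
 h  5  5  5  5  5  5  5  5
 m  6  6  6  6  6  6  6  6
 b  7  7  7  7  7  7  7  7
 o  8  7  8  8  8  8  8  8
 a  9  8  8  8  9  9  9  9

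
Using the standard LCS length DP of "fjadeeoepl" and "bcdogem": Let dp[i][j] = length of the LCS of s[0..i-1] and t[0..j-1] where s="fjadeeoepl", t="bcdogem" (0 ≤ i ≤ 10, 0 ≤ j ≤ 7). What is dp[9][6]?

   ''  b  c  d  o  g  e  m
''  0  0  0  0  0  0  0  0
 f  0  0  0  0  0  0  0  0
 j  0  0  0  0  0  0  0  0
 a  0  0  0  0  0  0  0  0
 d  0  0  0  1  1  1  1  1
 e  0  0  0  1  1  1  2  2
 e  0  0  0  1  1  1  2  2
 o  0  0  0  1  2  2  2  2
 e  0  0  0  1  2  2  3  3
 p  0  0  0  1  2  2  3  3
 l  0  0  0  1  2  2  3  3

3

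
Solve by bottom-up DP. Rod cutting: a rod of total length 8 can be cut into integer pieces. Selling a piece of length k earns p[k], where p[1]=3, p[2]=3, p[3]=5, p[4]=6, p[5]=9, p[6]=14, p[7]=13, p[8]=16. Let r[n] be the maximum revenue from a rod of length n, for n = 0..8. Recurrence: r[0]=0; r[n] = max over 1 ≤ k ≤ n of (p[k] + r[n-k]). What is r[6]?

   n    0    1    2    3    4    5    6    7    8
r[n]    0    3    6    9   12   15   18   21   24

18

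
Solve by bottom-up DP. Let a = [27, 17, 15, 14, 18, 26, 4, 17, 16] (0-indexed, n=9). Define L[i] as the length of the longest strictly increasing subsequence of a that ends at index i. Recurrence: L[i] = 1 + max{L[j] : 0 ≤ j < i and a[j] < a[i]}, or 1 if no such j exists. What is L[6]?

1

   i    0    1    2    3    4    5    6    7    8
a[i]   27   17   15   14   18   26    4   17   16
L[i]    1    1    1    1    2    3    1    2    2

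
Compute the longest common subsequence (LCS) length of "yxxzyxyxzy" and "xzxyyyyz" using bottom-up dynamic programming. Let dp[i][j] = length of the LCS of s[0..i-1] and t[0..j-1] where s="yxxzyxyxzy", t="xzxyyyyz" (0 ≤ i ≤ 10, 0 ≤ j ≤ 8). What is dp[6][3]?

3

   ''  x  z  x  y  y  y  y  z
''  0  0  0  0  0  0  0  0  0
 y  0  0  0  0  1  1  1  1  1
 x  0  1  1  1  1  1  1  1  1
 x  0  1  1  2  2  2  2  2  2
 z  0  1  2  2  2  2  2  2  3
 y  0  1  2  2  3  3  3  3  3
 x  0  1  2  3  3  3  3  3  3
 y  0  1  2  3  4  4  4  4  4
 x  0  1  2  3  4  4  4  4  4
 z  0  1  2  3  4  4  4  4  5
 y  0  1  2  3  4  5  5  5  5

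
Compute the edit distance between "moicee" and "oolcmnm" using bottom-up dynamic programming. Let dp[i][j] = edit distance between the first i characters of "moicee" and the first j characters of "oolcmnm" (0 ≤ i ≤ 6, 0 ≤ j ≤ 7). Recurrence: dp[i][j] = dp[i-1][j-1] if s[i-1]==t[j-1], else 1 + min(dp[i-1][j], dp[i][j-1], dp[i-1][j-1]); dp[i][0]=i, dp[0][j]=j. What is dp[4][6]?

   ''  o  o  l  c  m  n  m
''  0  1  2  3  4  5  6  7
 m  1  1  2  3  4  4  5  6
 o  2  1  1  2  3  4  5  6
 i  3  2  2  2  3  4  5  6
 c  4  3  3  3  2  3  4  5
 e  5  4  4  4  3  3  4  5
 e  6  5  5  5  4  4  4  5

4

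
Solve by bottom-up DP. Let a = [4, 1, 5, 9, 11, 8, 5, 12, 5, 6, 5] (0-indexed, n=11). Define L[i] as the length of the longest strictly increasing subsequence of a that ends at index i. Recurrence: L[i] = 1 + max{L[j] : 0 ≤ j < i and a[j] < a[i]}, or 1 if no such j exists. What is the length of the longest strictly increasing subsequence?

   i    0    1    2    3    4    5    6    7    8    9   10
a[i]    4    1    5    9   11    8    5   12    5    6    5
L[i]    1    1    2    3    4    3    2    5    2    3    2

5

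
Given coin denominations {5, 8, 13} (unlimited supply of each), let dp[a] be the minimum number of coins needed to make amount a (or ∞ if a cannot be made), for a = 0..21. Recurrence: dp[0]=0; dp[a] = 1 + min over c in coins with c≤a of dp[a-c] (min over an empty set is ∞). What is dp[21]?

2

 a  0  1  2  3  4  5  6  7  8  9 10 11 12 13 14 15 16 17 18 19 20 21
dp  0  -  -  -  -  1  -  -  1  -  2  -  -  1  -  3  2  -  2  -  4  2
(- denotes ∞ / unreachable)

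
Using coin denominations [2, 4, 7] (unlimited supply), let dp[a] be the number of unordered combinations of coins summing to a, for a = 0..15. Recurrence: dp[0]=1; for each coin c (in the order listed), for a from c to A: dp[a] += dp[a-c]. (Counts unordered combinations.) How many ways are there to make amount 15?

after  coin     0     1     2     3     4     5     6     7     8     9    10    11    12    13    14    15
          2     1     0     1     0     1     0     1     0     1     0     1     0     1     0     1     0
          4     1     0     1     0     2     0     2     0     3     0     3     0     4     0     4     0
          7     1     0     1     0     2     0     2     1     3     1     3     2     4     2     5     3

3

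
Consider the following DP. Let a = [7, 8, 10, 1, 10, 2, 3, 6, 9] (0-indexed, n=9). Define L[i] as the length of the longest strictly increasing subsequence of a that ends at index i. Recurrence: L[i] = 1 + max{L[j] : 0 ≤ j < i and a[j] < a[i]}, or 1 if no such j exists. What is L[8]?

5

   i    0    1    2    3    4    5    6    7    8
a[i]    7    8   10    1   10    2    3    6    9
L[i]    1    2    3    1    3    2    3    4    5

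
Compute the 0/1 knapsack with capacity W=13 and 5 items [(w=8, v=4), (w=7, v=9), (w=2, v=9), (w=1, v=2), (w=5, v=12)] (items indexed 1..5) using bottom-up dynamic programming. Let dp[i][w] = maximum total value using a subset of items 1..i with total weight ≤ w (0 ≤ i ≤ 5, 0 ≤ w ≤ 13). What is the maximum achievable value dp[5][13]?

23

i\w   0   1   2   3   4   5   6   7   8   9  10  11  12  13
  0   0   0   0   0   0   0   0   0   0   0   0   0   0   0
  1   0   0   0   0   0   0   0   0   4   4   4   4   4   4
  2   0   0   0   0   0   0   0   9   9   9   9   9   9   9
  3   0   0   9   9   9   9   9   9   9  18  18  18  18  18
  4   0   2   9  11  11  11  11  11  11  18  20  20  20  20
  5   0   2   9  11  11  12  14  21  23  23  23  23  23  23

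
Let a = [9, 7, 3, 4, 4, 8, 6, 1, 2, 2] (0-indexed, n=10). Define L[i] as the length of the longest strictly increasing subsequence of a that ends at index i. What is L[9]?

2

   i    0    1    2    3    4    5    6    7    8    9
a[i]    9    7    3    4    4    8    6    1    2    2
L[i]    1    1    1    2    2    3    3    1    2    2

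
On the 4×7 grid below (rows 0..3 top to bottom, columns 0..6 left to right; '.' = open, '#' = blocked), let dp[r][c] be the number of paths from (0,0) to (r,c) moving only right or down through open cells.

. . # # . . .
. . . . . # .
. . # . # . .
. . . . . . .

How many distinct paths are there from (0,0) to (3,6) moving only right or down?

r\c   0   1   2   3   4   5   6
  0   1   1   0   0   0   0   0
  1   1   2   2   2   2   0   0
  2   1   3   0   2   0   0   0
  3   1   4   4   6   6   6   6

6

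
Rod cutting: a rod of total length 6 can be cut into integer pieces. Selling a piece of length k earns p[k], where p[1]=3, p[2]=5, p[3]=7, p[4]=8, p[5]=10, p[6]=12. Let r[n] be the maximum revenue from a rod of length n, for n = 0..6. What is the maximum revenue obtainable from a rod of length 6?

18

   n    0    1    2    3    4    5    6
r[n]    0    3    6    9   12   15   18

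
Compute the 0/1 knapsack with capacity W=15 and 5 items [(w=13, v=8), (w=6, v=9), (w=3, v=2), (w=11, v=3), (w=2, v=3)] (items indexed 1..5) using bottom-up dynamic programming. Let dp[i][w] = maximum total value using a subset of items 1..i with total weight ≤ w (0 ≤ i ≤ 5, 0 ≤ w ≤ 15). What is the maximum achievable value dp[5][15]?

14

i\w   0   1   2   3   4   5   6   7   8   9  10  11  12  13  14  15
  0   0   0   0   0   0   0   0   0   0   0   0   0   0   0   0   0
  1   0   0   0   0   0   0   0   0   0   0   0   0   0   8   8   8
  2   0   0   0   0   0   0   9   9   9   9   9   9   9   9   9   9
  3   0   0   0   2   2   2   9   9   9  11  11  11  11  11  11  11
  4   0   0   0   2   2   2   9   9   9  11  11  11  11  11  11  11
  5   0   0   3   3   3   5   9   9  12  12  12  14  14  14  14  14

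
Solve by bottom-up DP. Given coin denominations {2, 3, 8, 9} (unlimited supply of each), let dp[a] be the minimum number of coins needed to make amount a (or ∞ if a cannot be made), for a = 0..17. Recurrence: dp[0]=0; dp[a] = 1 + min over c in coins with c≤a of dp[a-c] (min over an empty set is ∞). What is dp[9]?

1

 a  0  1  2  3  4  5  6  7  8  9 10 11 12 13 14 15 16 17
dp  0  -  1  1  2  2  2  3  1  1  2  2  2  3  3  3  2  2
(- denotes ∞ / unreachable)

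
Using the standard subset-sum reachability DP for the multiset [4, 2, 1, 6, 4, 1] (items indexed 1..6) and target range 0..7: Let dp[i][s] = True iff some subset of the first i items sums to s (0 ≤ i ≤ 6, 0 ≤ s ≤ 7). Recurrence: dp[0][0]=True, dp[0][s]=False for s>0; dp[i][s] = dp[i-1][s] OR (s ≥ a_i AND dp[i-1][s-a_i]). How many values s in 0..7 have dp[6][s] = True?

i\s   0   1   2   3   4   5   6   7
  0   T   F   F   F   F   F   F   F
  1   T   F   F   F   T   F   F   F
  2   T   F   T   F   T   F   T   F
  3   T   T   T   T   T   T   T   T
  4   T   T   T   T   T   T   T   T
  5   T   T   T   T   T   T   T   T
  6   T   T   T   T   T   T   T   T

8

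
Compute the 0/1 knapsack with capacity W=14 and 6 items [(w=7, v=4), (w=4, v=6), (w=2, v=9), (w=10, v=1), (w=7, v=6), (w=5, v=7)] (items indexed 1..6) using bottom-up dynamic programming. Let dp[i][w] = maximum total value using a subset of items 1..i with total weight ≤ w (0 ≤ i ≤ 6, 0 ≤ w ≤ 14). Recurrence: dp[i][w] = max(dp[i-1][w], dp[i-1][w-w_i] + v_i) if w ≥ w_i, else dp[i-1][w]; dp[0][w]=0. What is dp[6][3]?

i\w   0   1   2   3   4   5   6   7   8   9  10  11  12  13  14
  0   0   0   0   0   0   0   0   0   0   0   0   0   0   0   0
  1   0   0   0   0   0   0   0   4   4   4   4   4   4   4   4
  2   0   0   0   0   6   6   6   6   6   6   6  10  10  10  10
  3   0   0   9   9   9   9  15  15  15  15  15  15  15  19  19
  4   0   0   9   9   9   9  15  15  15  15  15  15  15  19  19
  5   0   0   9   9   9   9  15  15  15  15  15  15  15  21  21
  6   0   0   9   9   9   9  15  16  16  16  16  22  22  22  22

9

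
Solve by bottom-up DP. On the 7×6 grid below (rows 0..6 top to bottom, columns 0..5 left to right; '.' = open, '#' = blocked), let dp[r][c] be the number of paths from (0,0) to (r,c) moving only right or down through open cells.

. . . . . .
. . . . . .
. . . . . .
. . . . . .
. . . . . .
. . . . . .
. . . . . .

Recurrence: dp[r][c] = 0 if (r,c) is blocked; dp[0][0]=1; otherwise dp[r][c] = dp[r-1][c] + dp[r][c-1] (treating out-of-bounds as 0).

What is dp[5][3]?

56

r\c   0   1   2   3   4   5
  0   1   1   1   1   1   1
  1   1   2   3   4   5   6
  2   1   3   6  10  15  21
  3   1   4  10  20  35  56
  4   1   5  15  35  70 126
  5   1   6  21  56 126 252
  6   1   7  28  84 210 462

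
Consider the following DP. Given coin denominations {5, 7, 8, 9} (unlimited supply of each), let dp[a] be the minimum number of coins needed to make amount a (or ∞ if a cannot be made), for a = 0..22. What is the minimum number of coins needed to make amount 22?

3

 a  0  1  2  3  4  5  6  7  8  9 10 11 12 13 14 15 16 17 18 19 20 21 22
dp  0  -  -  -  -  1  -  1  1  1  2  -  2  2  2  2  2  2  2  3  3  3  3
(- denotes ∞ / unreachable)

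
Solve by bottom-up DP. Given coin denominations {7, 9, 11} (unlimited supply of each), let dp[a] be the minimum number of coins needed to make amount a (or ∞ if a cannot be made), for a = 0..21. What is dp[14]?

2

 a  0  1  2  3  4  5  6  7  8  9 10 11 12 13 14 15 16 17 18 19 20 21
dp  0  -  -  -  -  -  -  1  -  1  -  1  -  -  2  -  2  -  2  -  2  3
(- denotes ∞ / unreachable)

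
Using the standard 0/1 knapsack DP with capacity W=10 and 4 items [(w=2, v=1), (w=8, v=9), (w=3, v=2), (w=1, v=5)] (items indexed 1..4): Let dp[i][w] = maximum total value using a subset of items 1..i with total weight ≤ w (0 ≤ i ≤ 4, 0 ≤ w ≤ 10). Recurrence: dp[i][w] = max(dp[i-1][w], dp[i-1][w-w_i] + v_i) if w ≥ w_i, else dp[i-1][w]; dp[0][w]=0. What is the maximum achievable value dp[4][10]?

i\w   0   1   2   3   4   5   6   7   8   9  10
  0   0   0   0   0   0   0   0   0   0   0   0
  1   0   0   1   1   1   1   1   1   1   1   1
  2   0   0   1   1   1   1   1   1   9   9  10
  3   0   0   1   2   2   3   3   3   9   9  10
  4   0   5   5   6   7   7   8   8   9  14  14

14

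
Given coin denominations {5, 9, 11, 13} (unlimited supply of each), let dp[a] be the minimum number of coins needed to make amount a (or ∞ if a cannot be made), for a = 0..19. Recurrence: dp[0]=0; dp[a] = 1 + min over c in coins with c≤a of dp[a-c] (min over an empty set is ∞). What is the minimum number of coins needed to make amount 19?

 a  0  1  2  3  4  5  6  7  8  9 10 11 12 13 14 15 16 17 18 19
dp  0  -  -  -  -  1  -  -  -  1  2  1  -  1  2  3  2  -  2  3
(- denotes ∞ / unreachable)

3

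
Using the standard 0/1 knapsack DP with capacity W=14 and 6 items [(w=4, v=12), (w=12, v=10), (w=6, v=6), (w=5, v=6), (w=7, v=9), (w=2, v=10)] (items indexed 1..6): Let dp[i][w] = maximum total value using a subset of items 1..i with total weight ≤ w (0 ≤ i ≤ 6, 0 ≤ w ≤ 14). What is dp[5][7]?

i\w   0   1   2   3   4   5   6   7   8   9  10  11  12  13  14
  0   0   0   0   0   0   0   0   0   0   0   0   0   0   0   0
  1   0   0   0   0  12  12  12  12  12  12  12  12  12  12  12
  2   0   0   0   0  12  12  12  12  12  12  12  12  12  12  12
  3   0   0   0   0  12  12  12  12  12  12  18  18  18  18  18
  4   0   0   0   0  12  12  12  12  12  18  18  18  18  18  18
  5   0   0   0   0  12  12  12  12  12  18  18  21  21  21  21
  6   0   0  10  10  12  12  22  22  22  22  22  28  28  31  31

12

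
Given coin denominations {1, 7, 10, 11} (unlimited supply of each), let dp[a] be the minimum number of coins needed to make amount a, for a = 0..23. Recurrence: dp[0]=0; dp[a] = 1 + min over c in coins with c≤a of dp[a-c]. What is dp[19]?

3

 a  0  1  2  3  4  5  6  7  8  9 10 11 12 13 14 15 16 17 18 19 20 21 22 23
dp  0  1  2  3  4  5  6  1  2  3  1  1  2  3  2  3  4  2  2  3  2  2  2  3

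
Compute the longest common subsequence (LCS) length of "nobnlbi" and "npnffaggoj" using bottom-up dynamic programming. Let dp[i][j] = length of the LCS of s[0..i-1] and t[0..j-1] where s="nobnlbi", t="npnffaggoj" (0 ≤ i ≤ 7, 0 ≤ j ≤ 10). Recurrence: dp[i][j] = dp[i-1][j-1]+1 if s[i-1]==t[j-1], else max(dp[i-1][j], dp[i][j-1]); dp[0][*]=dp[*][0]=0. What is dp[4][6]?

2

   ''  n  p  n  f  f  a  g  g  o  j
''  0  0  0  0  0  0  0  0  0  0  0
 n  0  1  1  1  1  1  1  1  1  1  1
 o  0  1  1  1  1  1  1  1  1  2  2
 b  0  1  1  1  1  1  1  1  1  2  2
 n  0  1  1  2  2  2  2  2  2  2  2
 l  0  1  1  2  2  2  2  2  2  2  2
 b  0  1  1  2  2  2  2  2  2  2  2
 i  0  1  1  2  2  2  2  2  2  2  2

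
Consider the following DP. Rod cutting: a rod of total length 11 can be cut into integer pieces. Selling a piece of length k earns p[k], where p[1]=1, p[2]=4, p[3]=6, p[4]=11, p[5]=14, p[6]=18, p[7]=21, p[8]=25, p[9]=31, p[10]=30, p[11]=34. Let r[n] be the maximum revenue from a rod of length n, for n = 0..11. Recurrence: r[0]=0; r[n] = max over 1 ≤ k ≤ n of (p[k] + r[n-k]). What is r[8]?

   n    0    1    2    3    4    5    6    7    8    9   10   11
r[n]    0    1    4    6   11   14   18   21   25   31   32   35

25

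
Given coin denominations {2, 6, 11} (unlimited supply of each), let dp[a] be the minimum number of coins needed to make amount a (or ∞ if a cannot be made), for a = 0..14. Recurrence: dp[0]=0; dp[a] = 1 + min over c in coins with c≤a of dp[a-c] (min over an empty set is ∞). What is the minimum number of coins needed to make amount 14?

 a  0  1  2  3  4  5  6  7  8  9 10 11 12 13 14
dp  0  -  1  -  2  -  1  -  2  -  3  1  2  2  3
(- denotes ∞ / unreachable)

3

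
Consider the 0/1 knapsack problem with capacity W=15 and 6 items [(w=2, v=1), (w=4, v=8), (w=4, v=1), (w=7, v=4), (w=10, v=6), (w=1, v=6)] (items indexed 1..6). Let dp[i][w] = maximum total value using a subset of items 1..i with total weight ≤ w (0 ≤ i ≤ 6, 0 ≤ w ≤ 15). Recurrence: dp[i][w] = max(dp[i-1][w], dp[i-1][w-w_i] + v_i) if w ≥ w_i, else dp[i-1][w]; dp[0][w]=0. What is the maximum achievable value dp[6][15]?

20

i\w   0   1   2   3   4   5   6   7   8   9  10  11  12  13  14  15
  0   0   0   0   0   0   0   0   0   0   0   0   0   0   0   0   0
  1   0   0   1   1   1   1   1   1   1   1   1   1   1   1   1   1
  2   0   0   1   1   8   8   9   9   9   9   9   9   9   9   9   9
  3   0   0   1   1   8   8   9   9   9   9  10  10  10  10  10  10
  4   0   0   1   1   8   8   9   9   9   9  10  12  12  13  13  13
  5   0   0   1   1   8   8   9   9   9   9  10  12  12  13  14  14
  6   0   6   6   7   8  14  14  15  15  15  15  16  18  18  19  20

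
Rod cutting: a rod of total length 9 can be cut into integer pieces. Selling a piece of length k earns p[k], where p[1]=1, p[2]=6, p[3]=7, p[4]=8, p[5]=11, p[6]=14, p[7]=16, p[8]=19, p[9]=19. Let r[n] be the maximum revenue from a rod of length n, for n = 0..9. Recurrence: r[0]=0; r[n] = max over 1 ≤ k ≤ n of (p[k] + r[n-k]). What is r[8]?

   n    0    1    2    3    4    5    6    7    8    9
r[n]    0    1    6    7   12   13   18   19   24   25

24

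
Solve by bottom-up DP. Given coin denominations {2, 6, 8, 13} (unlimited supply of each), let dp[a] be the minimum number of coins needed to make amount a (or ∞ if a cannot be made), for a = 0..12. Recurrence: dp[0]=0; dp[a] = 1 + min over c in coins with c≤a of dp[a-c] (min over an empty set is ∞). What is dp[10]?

2

 a  0  1  2  3  4  5  6  7  8  9 10 11 12
dp  0  -  1  -  2  -  1  -  1  -  2  -  2
(- denotes ∞ / unreachable)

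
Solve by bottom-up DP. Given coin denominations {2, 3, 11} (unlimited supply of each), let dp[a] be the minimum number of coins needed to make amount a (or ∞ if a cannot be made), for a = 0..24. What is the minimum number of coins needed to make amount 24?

 a  0  1  2  3  4  5  6  7  8  9 10 11 12 13 14 15 16 17 18 19 20 21 22 23 24
dp  0  -  1  1  2  2  2  3  3  3  4  1  4  2  2  3  3  3  4  4  4  5  2  5  3
(- denotes ∞ / unreachable)

3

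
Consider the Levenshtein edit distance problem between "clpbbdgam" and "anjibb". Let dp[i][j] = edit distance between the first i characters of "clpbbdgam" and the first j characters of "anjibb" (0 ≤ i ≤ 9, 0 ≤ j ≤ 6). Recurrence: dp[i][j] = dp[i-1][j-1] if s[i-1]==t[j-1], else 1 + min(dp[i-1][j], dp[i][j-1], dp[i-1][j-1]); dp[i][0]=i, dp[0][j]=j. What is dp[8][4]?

8

   ''  a  n  j  i  b  b
''  0  1  2  3  4  5  6
 c  1  1  2  3  4  5  6
 l  2  2  2  3  4  5  6
 p  3  3  3  3  4  5  6
 b  4  4  4  4  4  4  5
 b  5  5  5  5  5  4  4
 d  6  6  6  6  6  5  5
 g  7  7  7  7  7  6  6
 a  8  7  8  8  8  7  7
 m  9  8  8  9  9  8  8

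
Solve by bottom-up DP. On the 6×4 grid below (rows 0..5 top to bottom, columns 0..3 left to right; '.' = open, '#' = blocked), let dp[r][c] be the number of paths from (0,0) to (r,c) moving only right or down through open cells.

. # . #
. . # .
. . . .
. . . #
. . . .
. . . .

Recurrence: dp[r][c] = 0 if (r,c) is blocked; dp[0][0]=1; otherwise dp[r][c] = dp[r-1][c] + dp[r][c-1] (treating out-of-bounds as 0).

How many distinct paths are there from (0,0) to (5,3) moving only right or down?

23

r\c   0   1   2   3
  0   1   0   0   0
  1   1   1   0   0
  2   1   2   2   2
  3   1   3   5   0
  4   1   4   9   9
  5   1   5  14  23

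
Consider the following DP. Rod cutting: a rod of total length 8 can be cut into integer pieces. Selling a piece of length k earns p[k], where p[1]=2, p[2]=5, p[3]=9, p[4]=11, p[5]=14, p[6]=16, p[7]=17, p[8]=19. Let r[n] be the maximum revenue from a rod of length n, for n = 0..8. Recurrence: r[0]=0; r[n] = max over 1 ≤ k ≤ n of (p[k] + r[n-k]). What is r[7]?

20

   n    0    1    2    3    4    5    6    7    8
r[n]    0    2    5    9   11   14   18   20   23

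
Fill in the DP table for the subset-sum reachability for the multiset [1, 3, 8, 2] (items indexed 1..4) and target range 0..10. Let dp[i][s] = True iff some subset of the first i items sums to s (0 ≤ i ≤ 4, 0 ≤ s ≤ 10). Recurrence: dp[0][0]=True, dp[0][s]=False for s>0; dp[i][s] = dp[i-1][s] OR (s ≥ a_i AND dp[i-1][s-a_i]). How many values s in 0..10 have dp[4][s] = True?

10

i\s   0   1   2   3   4   5   6   7   8   9  10
  0   T   F   F   F   F   F   F   F   F   F   F
  1   T   T   F   F   F   F   F   F   F   F   F
  2   T   T   F   T   T   F   F   F   F   F   F
  3   T   T   F   T   T   F   F   F   T   T   F
  4   T   T   T   T   T   T   T   F   T   T   T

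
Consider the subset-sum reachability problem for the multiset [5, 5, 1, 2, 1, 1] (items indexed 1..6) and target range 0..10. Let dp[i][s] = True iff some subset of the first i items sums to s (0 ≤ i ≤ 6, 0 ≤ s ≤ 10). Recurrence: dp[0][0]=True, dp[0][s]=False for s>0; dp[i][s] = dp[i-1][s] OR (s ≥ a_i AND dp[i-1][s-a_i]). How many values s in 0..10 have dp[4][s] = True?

i\s   0   1   2   3   4   5   6   7   8   9  10
  0   T   F   F   F   F   F   F   F   F   F   F
  1   T   F   F   F   F   T   F   F   F   F   F
  2   T   F   F   F   F   T   F   F   F   F   T
  3   T   T   F   F   F   T   T   F   F   F   T
  4   T   T   T   T   F   T   T   T   T   F   T
  5   T   T   T   T   T   T   T   T   T   T   T
  6   T   T   T   T   T   T   T   T   T   T   T

9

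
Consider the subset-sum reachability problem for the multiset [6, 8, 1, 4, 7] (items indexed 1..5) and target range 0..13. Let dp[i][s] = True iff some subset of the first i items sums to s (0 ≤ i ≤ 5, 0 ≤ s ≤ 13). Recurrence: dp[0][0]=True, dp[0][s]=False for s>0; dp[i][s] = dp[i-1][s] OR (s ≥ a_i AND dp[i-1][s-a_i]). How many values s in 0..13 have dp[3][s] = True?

6

i\s   0   1   2   3   4   5   6   7   8   9  10  11  12  13
  0   T   F   F   F   F   F   F   F   F   F   F   F   F   F
  1   T   F   F   F   F   F   T   F   F   F   F   F   F   F
  2   T   F   F   F   F   F   T   F   T   F   F   F   F   F
  3   T   T   F   F   F   F   T   T   T   T   F   F   F   F
  4   T   T   F   F   T   T   T   T   T   T   T   T   T   T
  5   T   T   F   F   T   T   T   T   T   T   T   T   T   T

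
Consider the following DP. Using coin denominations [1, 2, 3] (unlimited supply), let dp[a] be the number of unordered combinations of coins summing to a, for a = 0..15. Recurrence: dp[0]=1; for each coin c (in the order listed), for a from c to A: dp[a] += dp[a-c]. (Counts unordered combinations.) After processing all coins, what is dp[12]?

19

after  coin     0     1     2     3     4     5     6     7     8     9    10    11    12    13    14    15
          1     1     1     1     1     1     1     1     1     1     1     1     1     1     1     1     1
          2     1     1     2     2     3     3     4     4     5     5     6     6     7     7     8     8
          3     1     1     2     3     4     5     7     8    10    12    14    16    19    21    24    27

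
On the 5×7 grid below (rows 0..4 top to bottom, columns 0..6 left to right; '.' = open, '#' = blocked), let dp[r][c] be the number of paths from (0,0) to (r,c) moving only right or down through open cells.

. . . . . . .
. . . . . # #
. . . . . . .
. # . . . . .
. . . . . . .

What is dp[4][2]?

r\c   0   1   2   3   4   5   6
  0   1   1   1   1   1   1   1
  1   1   2   3   4   5   0   0
  2   1   3   6  10  15  15  15
  3   1   0   6  16  31  46  61
  4   1   1   7  23  54 100 161

7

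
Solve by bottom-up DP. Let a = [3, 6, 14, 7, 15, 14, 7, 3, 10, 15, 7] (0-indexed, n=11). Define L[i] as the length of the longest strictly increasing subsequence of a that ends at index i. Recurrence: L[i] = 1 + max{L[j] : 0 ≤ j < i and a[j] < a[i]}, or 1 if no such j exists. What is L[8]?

4

   i    0    1    2    3    4    5    6    7    8    9   10
a[i]    3    6   14    7   15   14    7    3   10   15    7
L[i]    1    2    3    3    4    4    3    1    4    5    3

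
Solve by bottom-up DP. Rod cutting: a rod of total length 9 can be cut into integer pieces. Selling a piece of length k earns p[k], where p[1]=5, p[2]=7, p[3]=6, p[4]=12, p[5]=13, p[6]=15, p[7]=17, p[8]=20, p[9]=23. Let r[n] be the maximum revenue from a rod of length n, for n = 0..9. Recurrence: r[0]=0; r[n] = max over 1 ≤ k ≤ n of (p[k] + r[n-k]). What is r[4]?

20

   n    0    1    2    3    4    5    6    7    8    9
r[n]    0    5   10   15   20   25   30   35   40   45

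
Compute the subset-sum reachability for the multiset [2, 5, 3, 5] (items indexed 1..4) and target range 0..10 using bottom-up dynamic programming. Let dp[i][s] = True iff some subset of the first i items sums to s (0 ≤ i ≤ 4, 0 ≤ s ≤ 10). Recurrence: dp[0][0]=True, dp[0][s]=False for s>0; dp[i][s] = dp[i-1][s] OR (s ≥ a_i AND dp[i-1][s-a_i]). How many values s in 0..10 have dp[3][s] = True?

i\s   0   1   2   3   4   5   6   7   8   9  10
  0   T   F   F   F   F   F   F   F   F   F   F
  1   T   F   T   F   F   F   F   F   F   F   F
  2   T   F   T   F   F   T   F   T   F   F   F
  3   T   F   T   T   F   T   F   T   T   F   T
  4   T   F   T   T   F   T   F   T   T   F   T

7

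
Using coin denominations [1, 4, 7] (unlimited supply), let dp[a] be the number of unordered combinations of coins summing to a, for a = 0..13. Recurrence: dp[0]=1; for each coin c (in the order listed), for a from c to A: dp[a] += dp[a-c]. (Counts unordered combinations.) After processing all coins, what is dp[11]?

after  coin     0     1     2     3     4     5     6     7     8     9    10    11    12    13
          1     1     1     1     1     1     1     1     1     1     1     1     1     1     1
          4     1     1     1     1     2     2     2     2     3     3     3     3     4     4
          7     1     1     1     1     2     2     2     3     4     4     4     5     6     6

5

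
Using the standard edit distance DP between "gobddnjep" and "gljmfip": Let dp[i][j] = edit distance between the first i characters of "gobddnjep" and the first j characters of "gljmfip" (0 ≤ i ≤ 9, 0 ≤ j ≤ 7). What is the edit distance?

7

   ''  g  l  j  m  f  i  p
''  0  1  2  3  4  5  6  7
 g  1  0  1  2  3  4  5  6
 o  2  1  1  2  3  4  5  6
 b  3  2  2  2  3  4  5  6
 d  4  3  3  3  3  4  5  6
 d  5  4  4  4  4  4  5  6
 n  6  5  5  5  5  5  5  6
 j  7  6  6  5  6  6  6  6
 e  8  7  7  6  6  7  7  7
 p  9  8  8  7  7  7  8  7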